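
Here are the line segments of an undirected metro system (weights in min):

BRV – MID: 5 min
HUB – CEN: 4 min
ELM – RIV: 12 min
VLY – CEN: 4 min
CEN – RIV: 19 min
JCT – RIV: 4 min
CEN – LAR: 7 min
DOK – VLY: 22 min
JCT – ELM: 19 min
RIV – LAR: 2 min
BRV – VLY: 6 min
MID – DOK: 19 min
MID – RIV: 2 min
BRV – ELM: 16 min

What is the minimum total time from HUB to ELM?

Candidate routes:
HUB–CEN–LAR–RIV–ELM: 4+7+2+12 = 25
HUB–CEN–VLY–BRV–MID–RIV–ELM: 4+4+6+5+2+12 = 33
HUB–CEN–RIV–ELM: 4+19+12 = 35
HUB–CEN–VLY–BRV–ELM: 4+4+6+16 = 30
Cheapest is HUB–CEN–LAR–RIV–ELM at 25 min.

25 min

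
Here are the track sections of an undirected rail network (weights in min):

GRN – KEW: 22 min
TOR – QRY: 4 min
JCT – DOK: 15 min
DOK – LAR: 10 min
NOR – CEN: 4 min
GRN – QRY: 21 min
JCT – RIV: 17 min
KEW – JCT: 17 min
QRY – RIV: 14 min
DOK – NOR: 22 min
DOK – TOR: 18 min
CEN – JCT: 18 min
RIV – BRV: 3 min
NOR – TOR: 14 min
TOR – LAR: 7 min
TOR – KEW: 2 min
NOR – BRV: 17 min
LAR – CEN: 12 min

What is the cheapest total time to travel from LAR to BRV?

Enumerating some paths:
LAR → CEN → NOR → BRV: 12+4+17 = 33
LAR → TOR → QRY → RIV → BRV: 7+4+14+3 = 28
The minimum is 28 min via LAR → TOR → QRY → RIV → BRV.

28 min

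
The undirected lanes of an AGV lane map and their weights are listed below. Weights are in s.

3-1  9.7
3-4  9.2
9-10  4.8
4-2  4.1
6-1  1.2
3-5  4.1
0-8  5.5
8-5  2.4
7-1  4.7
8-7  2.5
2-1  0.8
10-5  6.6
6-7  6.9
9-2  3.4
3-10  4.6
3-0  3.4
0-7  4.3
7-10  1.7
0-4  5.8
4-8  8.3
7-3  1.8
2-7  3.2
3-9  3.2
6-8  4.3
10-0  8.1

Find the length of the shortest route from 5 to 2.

Shortest distances from 5:
5: 0
8: 2.4  (via 5)
3: 4.1  (via 5)
7: 4.9  (via 8)
10: 6.6  (via 5)
6: 6.7  (via 8)
9: 7.3  (via 3)
0: 7.5  (via 3)
1: 7.9  (via 6)
2: 8.1  (via 7)
Shortest route: 5 → 8 → 7 → 2 = 8.1 s.

8.1 s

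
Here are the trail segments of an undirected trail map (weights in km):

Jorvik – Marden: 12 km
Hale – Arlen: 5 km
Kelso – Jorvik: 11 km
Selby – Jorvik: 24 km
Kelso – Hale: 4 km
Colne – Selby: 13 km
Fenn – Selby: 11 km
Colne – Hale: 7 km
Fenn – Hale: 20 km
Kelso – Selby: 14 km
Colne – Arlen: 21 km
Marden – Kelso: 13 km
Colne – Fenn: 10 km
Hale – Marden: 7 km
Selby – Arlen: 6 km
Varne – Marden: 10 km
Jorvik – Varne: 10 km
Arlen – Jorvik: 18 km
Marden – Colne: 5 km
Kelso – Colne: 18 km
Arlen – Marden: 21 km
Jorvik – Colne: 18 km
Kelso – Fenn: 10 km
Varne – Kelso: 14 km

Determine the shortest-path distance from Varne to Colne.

15 km

Compare a few routes:
Varne → Marden → Colne: 10+5 = 15
Varne → Marden → Hale → Colne: 10+7+7 = 24
The minimum is 15 km via Varne → Marden → Colne.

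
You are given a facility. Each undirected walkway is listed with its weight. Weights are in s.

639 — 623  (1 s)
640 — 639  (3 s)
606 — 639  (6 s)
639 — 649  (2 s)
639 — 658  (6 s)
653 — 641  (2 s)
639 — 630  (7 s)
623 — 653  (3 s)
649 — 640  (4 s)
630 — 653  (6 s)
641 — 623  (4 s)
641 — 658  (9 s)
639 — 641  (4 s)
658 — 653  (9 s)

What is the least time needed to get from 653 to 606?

Shortest distances from 653:
653: 0
641: 2  (via 653)
623: 3  (via 653)
639: 4  (via 623)
649: 6  (via 639)
630: 6  (via 653)
640: 7  (via 639)
658: 9  (via 653)
606: 10  (via 639)
Shortest route: 653–623–639–606 = 10 s.

10 s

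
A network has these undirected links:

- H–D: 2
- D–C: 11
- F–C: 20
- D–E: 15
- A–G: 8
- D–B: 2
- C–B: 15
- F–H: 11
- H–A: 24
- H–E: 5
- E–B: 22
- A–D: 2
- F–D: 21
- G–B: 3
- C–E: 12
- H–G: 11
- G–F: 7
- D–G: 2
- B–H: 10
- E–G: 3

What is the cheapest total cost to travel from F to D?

Running Dijkstra from F:
F: 0
G: 7  (via F)
D: 9  (via G)
Shortest route: F–G–D = 9.

9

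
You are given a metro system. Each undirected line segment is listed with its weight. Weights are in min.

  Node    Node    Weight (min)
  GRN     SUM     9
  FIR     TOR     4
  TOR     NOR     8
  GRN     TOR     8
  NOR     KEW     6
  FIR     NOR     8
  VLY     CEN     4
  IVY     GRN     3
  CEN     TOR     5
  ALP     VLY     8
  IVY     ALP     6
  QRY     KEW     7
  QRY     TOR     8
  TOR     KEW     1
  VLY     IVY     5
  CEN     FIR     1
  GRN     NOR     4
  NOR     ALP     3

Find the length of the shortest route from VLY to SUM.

17 min

Running Dijkstra from VLY:
VLY: 0
CEN: 4  (via VLY)
IVY: 5  (via VLY)
FIR: 5  (via CEN)
GRN: 8  (via IVY)
ALP: 8  (via VLY)
TOR: 9  (via CEN)
KEW: 10  (via TOR)
NOR: 11  (via ALP)
SUM: 17  (via GRN)
Shortest route: VLY–IVY–GRN–SUM = 17 min.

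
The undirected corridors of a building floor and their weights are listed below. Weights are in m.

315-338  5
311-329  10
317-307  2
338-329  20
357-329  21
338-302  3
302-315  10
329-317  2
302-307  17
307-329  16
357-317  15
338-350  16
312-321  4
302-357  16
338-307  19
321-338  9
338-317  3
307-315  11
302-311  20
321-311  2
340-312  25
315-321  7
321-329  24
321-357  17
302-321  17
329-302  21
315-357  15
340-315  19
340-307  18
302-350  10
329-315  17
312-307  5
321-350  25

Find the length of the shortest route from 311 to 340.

28 m

Running Dijkstra from 311:
311: 0
321: 2  (via 311)
312: 6  (via 321)
315: 9  (via 321)
329: 10  (via 311)
307: 11  (via 312)
338: 11  (via 321)
317: 12  (via 329)
302: 14  (via 338)
357: 19  (via 321)
350: 24  (via 302)
340: 28  (via 315)
Shortest route: 311–321–315–340 = 28 m.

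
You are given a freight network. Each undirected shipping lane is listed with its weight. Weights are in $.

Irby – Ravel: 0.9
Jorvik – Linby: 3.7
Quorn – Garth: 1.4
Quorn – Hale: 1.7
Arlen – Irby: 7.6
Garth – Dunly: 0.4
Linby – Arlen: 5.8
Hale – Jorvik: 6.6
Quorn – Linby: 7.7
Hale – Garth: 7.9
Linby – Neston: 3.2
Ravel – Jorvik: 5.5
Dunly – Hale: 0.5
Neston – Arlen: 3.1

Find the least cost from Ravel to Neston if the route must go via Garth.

Best Ravel to Garth: Ravel–Jorvik–Hale–Dunly–Garth costing 13
Shortest Garth→Neston: Garth–Quorn–Linby–Neston = 12.3
Total via Garth: 13 + 12.3 = $25.3.

$25.3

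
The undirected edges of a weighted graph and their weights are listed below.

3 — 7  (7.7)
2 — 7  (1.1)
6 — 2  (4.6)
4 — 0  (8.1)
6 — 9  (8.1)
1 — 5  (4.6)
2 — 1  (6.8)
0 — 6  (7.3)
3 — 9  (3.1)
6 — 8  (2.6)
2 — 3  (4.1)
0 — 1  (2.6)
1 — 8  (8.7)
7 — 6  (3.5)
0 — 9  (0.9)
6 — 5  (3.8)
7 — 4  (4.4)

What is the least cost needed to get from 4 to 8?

10.5

Settle nodes by increasing distance from 4:
4: 0
7: 4.4  (via 4)
2: 5.5  (via 7)
6: 7.9  (via 7)
0: 8.1  (via 4)
9: 9  (via 0)
3: 9.6  (via 2)
8: 10.5  (via 6)
Shortest route: 4 → 7 → 6 → 8 = 10.5.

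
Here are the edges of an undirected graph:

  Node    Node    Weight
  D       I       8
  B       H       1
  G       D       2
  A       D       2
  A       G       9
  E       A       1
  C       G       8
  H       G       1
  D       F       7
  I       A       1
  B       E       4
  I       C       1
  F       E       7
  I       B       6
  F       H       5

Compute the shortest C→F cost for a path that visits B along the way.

Shortest C→B: C–I–B = 7
Shortest B→F: B–H–F = 6
Total via B: 7 + 6 = 13.

13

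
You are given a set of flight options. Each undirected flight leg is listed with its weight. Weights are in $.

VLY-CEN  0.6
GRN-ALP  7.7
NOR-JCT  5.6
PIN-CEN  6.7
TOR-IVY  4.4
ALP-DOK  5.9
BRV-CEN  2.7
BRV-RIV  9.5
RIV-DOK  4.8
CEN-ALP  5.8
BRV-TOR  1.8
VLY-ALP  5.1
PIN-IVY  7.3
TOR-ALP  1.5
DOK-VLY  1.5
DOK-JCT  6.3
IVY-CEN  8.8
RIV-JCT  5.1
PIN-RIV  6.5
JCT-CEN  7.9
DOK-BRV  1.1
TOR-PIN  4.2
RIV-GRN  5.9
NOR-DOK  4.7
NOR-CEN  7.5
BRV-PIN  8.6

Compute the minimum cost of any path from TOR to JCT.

$9.2

Running Dijkstra from TOR:
TOR: 0
ALP: 1.5  (via TOR)
BRV: 1.8  (via TOR)
DOK: 2.9  (via BRV)
PIN: 4.2  (via TOR)
IVY: 4.4  (via TOR)
VLY: 4.4  (via DOK)
CEN: 4.5  (via BRV)
NOR: 7.6  (via DOK)
RIV: 7.7  (via DOK)
GRN: 9.2  (via ALP)
JCT: 9.2  (via DOK)
Shortest route: TOR → BRV → DOK → JCT = $9.2.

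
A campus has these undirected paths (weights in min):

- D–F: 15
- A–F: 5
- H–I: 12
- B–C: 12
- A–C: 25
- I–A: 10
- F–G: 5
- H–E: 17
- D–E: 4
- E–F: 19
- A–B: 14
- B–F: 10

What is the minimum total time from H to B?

36 min

Candidate routes:
H → E → F → B: 17+19+10 = 46
H → I → A → F → B: 12+10+5+10 = 37
H → E → D → F → B: 17+4+15+10 = 46
H → I → A → B: 12+10+14 = 36
The minimum is 36 min via H → I → A → B.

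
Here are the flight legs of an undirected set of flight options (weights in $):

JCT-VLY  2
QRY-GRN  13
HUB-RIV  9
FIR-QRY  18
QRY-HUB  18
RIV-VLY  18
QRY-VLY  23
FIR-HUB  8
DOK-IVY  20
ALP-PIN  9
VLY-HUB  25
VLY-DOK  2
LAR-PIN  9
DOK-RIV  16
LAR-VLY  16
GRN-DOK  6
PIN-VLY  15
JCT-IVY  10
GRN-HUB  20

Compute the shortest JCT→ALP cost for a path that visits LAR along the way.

Shortest JCT→LAR: JCT → VLY → LAR = 18
Best LAR to ALP: LAR → PIN → ALP costing 18
Total via LAR: 18 + 18 = $36.

$36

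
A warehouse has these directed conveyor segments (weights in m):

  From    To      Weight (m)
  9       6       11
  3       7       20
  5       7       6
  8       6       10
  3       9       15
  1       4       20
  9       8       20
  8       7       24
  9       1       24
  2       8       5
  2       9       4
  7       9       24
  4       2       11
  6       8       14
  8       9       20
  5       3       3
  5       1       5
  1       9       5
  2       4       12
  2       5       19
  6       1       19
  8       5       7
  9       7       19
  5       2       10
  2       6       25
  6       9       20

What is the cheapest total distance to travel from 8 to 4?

29 m

Candidate routes:
8–5–2–4: 7+10+12 = 29
8–5–1–4: 7+5+20 = 32
The minimum is 29 m via 8–5–2–4.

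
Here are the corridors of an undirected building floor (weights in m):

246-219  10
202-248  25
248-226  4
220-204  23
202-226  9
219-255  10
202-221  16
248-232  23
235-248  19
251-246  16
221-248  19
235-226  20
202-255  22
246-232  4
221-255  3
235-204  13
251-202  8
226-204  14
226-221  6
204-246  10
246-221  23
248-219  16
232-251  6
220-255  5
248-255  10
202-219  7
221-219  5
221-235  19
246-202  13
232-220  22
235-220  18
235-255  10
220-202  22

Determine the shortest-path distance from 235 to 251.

Candidate routes:
235 - 226 - 202 - 251: 20+9+8 = 37
235 - 255 - 221 - 219 - 202 - 251: 10+3+5+7+8 = 33
235 - 255 - 221 - 226 - 202 - 251: 10+3+6+9+8 = 36
235 - 255 - 219 - 202 - 251: 10+10+7+8 = 35
Cheapest is 235 - 255 - 221 - 219 - 202 - 251 at 33 m.

33 m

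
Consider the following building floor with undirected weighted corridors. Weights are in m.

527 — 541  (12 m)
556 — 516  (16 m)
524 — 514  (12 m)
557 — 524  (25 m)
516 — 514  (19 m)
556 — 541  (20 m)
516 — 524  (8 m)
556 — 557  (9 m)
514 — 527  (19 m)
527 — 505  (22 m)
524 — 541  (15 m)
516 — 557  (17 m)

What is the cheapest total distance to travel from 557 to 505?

Settle nodes by increasing distance from 557:
557: 0
556: 9  (via 557)
516: 17  (via 557)
524: 25  (via 557)
541: 29  (via 556)
514: 36  (via 516)
527: 41  (via 541)
505: 63  (via 527)
Shortest route: 557–556–541–527–505 = 63 m.

63 m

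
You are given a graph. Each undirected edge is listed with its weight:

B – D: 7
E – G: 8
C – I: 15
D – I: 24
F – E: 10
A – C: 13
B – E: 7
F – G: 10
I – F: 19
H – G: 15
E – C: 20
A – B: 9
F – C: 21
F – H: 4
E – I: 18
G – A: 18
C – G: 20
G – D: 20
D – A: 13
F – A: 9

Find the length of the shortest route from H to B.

21

Running Dijkstra from H:
H: 0
F: 4  (via H)
A: 13  (via F)
E: 14  (via F)
G: 14  (via F)
B: 21  (via E)
Shortest route: H → F → E → B = 21.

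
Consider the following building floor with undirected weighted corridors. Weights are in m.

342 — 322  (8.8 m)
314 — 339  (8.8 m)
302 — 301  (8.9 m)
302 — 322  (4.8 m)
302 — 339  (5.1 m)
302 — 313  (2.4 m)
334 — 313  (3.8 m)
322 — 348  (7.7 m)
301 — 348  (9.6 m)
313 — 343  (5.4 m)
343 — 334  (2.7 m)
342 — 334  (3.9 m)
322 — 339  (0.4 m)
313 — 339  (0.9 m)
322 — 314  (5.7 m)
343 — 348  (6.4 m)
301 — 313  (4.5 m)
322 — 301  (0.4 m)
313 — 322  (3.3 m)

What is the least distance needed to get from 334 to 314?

10.8 m

Enumerating some paths:
334 - 313 - 322 - 314: 3.8+3.3+5.7 = 12.8
334 - 313 - 339 - 322 - 314: 3.8+0.9+0.4+5.7 = 10.8
The minimum is 10.8 m via 334 - 313 - 339 - 322 - 314.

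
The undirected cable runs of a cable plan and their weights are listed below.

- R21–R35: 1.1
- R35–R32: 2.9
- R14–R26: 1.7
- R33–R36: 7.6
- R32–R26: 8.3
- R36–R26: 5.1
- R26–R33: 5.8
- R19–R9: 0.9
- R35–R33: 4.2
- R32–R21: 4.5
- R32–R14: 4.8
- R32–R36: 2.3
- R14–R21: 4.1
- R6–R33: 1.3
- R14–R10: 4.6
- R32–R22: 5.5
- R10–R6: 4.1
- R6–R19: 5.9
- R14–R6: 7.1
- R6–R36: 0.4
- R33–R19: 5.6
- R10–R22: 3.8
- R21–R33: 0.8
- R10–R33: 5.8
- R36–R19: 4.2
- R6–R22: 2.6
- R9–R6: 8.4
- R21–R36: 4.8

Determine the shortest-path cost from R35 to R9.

8.4

Settle nodes by increasing distance from R35:
R35: 0
R21: 1.1  (via R35)
R33: 1.9  (via R21)
R32: 2.9  (via R35)
R6: 3.2  (via R33)
R36: 3.6  (via R6)
R14: 5.2  (via R21)
R22: 5.8  (via R6)
R26: 6.9  (via R14)
R10: 7.3  (via R6)
R19: 7.5  (via R33)
R9: 8.4  (via R19)
Shortest route: R35–R21–R33–R19–R9 = 8.4.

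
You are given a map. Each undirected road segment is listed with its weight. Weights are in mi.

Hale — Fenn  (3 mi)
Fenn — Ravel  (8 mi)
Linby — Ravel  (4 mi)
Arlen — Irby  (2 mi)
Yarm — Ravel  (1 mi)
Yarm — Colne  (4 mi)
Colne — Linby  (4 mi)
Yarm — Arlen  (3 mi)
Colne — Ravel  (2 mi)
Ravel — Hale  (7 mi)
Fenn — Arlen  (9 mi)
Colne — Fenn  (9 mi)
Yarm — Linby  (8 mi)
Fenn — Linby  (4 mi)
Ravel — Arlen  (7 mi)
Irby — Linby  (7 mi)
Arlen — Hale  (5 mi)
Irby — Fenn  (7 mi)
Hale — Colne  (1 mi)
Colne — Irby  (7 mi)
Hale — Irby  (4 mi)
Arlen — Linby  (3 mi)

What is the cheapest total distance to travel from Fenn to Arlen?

Compare a few routes:
Fenn–Hale–Irby–Arlen: 3+4+2 = 9
Fenn–Hale–Arlen: 3+5 = 8
Fenn–Linby–Arlen: 4+3 = 7
Cheapest is Fenn–Linby–Arlen at 7 mi.

7 mi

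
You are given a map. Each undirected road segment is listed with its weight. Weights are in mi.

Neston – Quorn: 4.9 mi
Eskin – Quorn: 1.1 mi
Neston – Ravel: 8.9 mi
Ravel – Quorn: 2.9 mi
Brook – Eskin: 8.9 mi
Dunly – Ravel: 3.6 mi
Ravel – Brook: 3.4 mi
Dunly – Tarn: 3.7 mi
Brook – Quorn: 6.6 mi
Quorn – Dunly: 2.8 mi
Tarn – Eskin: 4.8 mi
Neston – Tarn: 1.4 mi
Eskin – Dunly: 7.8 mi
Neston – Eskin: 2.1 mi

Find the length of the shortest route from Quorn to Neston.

3.2 mi

Compare a few routes:
Quorn - Eskin - Neston: 1.1+2.1 = 3.2
Quorn - Neston: 4.9 = 4.9
Quorn - Eskin - Tarn - Neston: 1.1+4.8+1.4 = 7.3
Cheapest is Quorn - Eskin - Neston at 3.2 mi.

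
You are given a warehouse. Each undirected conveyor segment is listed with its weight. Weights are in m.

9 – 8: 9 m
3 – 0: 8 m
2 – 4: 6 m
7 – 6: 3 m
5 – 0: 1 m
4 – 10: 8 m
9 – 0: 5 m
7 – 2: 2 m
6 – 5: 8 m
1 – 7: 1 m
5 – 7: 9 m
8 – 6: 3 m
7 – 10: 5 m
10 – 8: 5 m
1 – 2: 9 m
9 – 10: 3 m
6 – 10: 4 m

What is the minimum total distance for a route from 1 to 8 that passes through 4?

22 m

Best 1 to 4: 1–7–2–4 costing 9
Shortest 4→8: 4–10–8 = 13
Total via 4: 9 + 13 = 22 m.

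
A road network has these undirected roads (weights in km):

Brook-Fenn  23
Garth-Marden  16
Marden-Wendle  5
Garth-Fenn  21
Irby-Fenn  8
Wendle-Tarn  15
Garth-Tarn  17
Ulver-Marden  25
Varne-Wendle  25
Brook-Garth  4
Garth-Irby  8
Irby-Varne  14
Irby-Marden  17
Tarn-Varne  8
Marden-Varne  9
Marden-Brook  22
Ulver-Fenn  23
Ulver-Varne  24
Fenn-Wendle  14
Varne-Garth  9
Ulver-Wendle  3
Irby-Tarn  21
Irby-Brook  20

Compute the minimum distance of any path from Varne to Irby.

Enumerating some paths:
Varne → Irby: 14 = 14
Varne → Marden → Irby: 9+17 = 26
Varne → Garth → Irby: 9+8 = 17
Varne → Tarn → Irby: 8+21 = 29
The minimum is 14 km via Varne → Irby.

14 km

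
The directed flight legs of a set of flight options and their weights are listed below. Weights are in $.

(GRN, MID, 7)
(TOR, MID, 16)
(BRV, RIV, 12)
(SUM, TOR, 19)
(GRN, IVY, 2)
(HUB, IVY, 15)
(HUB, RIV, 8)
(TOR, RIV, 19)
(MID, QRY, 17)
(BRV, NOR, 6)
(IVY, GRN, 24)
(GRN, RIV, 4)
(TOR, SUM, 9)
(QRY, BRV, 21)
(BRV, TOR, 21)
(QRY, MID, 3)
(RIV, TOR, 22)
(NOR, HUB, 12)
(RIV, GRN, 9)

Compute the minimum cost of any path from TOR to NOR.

$60

Candidate routes:
TOR–MID–QRY–BRV–NOR: 16+17+21+6 = 60
TOR–RIV–GRN–MID–QRY–BRV–NOR: 19+9+7+17+21+6 = 79
The minimum is $60 via TOR–MID–QRY–BRV–NOR.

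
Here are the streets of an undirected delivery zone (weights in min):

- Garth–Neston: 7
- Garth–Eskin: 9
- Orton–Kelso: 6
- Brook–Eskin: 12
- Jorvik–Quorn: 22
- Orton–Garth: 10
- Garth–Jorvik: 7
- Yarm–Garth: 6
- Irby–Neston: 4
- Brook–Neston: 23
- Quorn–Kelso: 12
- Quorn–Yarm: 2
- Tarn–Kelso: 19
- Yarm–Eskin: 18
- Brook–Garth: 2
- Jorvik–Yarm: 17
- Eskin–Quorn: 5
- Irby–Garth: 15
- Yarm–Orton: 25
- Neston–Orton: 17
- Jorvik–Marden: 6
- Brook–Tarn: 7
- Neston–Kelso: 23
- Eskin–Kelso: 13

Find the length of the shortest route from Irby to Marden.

Settle nodes by increasing distance from Irby:
Irby: 0
Neston: 4  (via Irby)
Garth: 11  (via Neston)
Brook: 13  (via Garth)
Yarm: 17  (via Garth)
Jorvik: 18  (via Garth)
Quorn: 19  (via Yarm)
Eskin: 20  (via Garth)
Tarn: 20  (via Brook)
Orton: 21  (via Neston)
Marden: 24  (via Jorvik)
Shortest route: Irby–Neston–Garth–Jorvik–Marden = 24 min.

24 min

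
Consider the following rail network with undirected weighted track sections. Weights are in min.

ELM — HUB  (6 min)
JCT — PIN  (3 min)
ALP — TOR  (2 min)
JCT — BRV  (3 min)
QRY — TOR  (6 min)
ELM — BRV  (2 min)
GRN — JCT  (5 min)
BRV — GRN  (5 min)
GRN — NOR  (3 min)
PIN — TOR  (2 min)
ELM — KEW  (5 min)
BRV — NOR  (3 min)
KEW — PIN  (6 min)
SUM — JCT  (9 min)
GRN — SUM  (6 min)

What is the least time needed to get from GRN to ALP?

12 min

Settle nodes by increasing distance from GRN:
GRN: 0
NOR: 3  (via GRN)
JCT: 5  (via GRN)
BRV: 5  (via GRN)
SUM: 6  (via GRN)
ELM: 7  (via BRV)
PIN: 8  (via JCT)
TOR: 10  (via PIN)
ALP: 12  (via TOR)
Shortest route: GRN–JCT–PIN–TOR–ALP = 12 min.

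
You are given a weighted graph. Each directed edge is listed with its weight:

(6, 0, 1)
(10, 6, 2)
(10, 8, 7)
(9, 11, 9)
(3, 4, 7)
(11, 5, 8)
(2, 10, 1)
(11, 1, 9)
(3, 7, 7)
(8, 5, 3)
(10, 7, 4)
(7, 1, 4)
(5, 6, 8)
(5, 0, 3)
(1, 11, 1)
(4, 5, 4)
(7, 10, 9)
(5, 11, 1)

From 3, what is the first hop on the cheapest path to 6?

7

Compare a few routes:
3 - 7 - 10 - 6: 7+9+2 = 18
3 - 7 - 1 - 11 - 5 - 6: 7+4+1+8+8 = 28
3 - 4 - 5 - 6: 7+4+8 = 19
Cheapest is 3 - 7 - 10 - 6 at 18.
So from 3 the first move is to 7.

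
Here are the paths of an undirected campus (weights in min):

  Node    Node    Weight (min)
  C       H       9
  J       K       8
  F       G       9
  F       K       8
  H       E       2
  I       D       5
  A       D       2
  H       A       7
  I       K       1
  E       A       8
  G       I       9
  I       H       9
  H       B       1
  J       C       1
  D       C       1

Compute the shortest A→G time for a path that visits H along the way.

25 min

Shortest A→H: A → H = 7
Best H to G: H → I → G costing 18
Total via H: 7 + 18 = 25 min.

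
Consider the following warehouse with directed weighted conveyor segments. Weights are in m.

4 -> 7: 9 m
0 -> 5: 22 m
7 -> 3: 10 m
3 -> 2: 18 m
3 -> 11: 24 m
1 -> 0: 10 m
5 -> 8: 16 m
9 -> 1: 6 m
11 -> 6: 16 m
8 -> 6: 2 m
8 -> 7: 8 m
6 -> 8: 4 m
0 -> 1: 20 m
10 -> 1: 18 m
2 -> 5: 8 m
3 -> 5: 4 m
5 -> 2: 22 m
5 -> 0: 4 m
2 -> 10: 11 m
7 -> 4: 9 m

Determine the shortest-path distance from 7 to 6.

32 m

Shortest distances from 7:
7: 0
4: 9  (via 7)
3: 10  (via 7)
5: 14  (via 3)
0: 18  (via 5)
2: 28  (via 3)
8: 30  (via 5)
6: 32  (via 8)
Shortest route: 7–3–5–8–6 = 32 m.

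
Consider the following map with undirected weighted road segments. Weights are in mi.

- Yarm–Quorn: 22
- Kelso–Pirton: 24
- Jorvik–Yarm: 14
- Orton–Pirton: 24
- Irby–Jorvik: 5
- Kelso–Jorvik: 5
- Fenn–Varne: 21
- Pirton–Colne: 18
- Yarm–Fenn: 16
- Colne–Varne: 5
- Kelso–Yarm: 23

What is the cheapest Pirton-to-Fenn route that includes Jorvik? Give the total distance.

59 mi

Shortest Pirton→Jorvik: Pirton–Kelso–Jorvik = 29
Best Jorvik to Fenn: Jorvik–Yarm–Fenn costing 30
Total via Jorvik: 29 + 30 = 59 mi.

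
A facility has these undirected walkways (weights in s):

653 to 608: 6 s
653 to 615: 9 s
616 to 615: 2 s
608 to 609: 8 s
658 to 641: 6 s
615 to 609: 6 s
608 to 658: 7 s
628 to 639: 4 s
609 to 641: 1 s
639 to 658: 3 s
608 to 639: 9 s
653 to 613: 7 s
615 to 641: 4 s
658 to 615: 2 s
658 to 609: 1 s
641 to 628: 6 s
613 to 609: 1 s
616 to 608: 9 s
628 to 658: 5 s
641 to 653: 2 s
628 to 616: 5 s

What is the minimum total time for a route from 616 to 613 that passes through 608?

Shortest 616→608: 616–608 = 9
Best 608 to 613: 608–609–613 costing 9
Total via 608: 9 + 9 = 18 s.

18 s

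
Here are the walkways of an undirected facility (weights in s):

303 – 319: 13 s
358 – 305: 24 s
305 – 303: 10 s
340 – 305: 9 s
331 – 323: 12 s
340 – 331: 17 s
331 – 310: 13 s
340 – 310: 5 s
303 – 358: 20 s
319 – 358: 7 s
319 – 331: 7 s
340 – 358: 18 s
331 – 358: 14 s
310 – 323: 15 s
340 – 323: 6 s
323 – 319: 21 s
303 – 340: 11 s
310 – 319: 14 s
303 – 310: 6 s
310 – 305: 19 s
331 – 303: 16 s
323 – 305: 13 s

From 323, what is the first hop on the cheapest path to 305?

Enumerating some paths:
323 → 305: 13 = 13
323 → 340 → 305: 6+9 = 15
The minimum is 13 s via 323 → 305.
So from 323 the first move is to 305.

305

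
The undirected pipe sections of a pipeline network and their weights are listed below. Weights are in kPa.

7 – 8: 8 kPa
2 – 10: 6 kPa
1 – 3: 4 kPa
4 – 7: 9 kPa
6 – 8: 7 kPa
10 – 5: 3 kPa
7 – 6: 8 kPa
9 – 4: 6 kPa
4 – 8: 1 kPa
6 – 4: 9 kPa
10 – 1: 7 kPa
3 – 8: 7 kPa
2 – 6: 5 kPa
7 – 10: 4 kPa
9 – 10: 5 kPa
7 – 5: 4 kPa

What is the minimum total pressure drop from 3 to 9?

14 kPa

Settle nodes by increasing distance from 3:
3: 0
1: 4  (via 3)
8: 7  (via 3)
4: 8  (via 8)
10: 11  (via 1)
5: 14  (via 10)
6: 14  (via 8)
9: 14  (via 4)
Shortest route: 3 → 8 → 4 → 9 = 14 kPa.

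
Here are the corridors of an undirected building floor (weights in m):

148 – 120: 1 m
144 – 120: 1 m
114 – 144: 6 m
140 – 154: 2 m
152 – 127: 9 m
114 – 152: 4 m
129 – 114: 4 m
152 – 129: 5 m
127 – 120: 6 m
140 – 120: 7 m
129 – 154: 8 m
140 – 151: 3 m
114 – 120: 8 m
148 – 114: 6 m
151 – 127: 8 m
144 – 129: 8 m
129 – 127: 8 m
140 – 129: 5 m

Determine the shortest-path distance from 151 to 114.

Compare a few routes:
151 → 140 → 129 → 152 → 114: 3+5+5+4 = 17
151 → 140 → 129 → 114: 3+5+4 = 12
151 → 140 → 120 → 144 → 114: 3+7+1+6 = 17
The minimum is 12 m via 151 → 140 → 129 → 114.

12 m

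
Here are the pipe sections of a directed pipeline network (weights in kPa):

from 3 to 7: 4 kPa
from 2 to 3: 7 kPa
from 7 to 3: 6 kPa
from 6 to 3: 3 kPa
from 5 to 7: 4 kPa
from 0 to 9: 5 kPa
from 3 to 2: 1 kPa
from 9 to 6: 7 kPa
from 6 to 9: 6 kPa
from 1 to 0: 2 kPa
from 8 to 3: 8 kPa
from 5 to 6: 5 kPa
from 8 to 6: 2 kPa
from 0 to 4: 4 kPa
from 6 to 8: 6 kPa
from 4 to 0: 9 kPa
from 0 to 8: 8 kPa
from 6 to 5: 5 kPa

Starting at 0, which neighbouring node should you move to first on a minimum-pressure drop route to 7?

Compare a few routes:
0 → 8 → 6 → 5 → 7: 8+2+5+4 = 19
0 → 9 → 6 → 3 → 7: 5+7+3+4 = 19
0 → 8 → 6 → 3 → 7: 8+2+3+4 = 17
Cheapest is 0 → 8 → 6 → 3 → 7 at 17 kPa.
So from 0 the first move is to 8.

8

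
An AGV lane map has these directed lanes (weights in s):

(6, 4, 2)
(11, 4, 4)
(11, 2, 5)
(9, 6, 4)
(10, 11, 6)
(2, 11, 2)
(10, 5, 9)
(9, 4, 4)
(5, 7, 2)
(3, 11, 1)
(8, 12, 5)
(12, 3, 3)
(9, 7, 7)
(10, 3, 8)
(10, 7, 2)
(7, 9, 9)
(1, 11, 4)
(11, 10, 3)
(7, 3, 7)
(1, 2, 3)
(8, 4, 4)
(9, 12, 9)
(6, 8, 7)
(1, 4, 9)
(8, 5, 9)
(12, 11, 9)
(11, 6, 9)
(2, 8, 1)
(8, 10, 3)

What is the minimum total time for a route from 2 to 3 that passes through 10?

12 s

Best 2 to 10: 2 → 8 → 10 costing 4
Shortest 10→3: 10 → 3 = 8
Total via 10: 4 + 8 = 12 s.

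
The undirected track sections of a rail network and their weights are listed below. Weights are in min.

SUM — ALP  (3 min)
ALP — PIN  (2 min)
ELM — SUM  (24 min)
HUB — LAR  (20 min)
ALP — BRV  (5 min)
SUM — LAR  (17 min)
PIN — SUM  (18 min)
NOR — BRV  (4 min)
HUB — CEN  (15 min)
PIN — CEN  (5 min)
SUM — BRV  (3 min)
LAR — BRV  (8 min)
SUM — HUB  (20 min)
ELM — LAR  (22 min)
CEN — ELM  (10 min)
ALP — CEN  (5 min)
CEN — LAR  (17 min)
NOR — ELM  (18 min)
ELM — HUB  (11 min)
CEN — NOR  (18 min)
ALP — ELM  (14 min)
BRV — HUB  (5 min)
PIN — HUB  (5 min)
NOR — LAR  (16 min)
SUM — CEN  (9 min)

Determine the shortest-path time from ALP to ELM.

Settle nodes by increasing distance from ALP:
ALP: 0
PIN: 2  (via ALP)
SUM: 3  (via ALP)
BRV: 5  (via ALP)
CEN: 5  (via ALP)
HUB: 7  (via PIN)
NOR: 9  (via BRV)
LAR: 13  (via BRV)
ELM: 14  (via ALP)
Shortest route: ALP → ELM = 14 min.

14 min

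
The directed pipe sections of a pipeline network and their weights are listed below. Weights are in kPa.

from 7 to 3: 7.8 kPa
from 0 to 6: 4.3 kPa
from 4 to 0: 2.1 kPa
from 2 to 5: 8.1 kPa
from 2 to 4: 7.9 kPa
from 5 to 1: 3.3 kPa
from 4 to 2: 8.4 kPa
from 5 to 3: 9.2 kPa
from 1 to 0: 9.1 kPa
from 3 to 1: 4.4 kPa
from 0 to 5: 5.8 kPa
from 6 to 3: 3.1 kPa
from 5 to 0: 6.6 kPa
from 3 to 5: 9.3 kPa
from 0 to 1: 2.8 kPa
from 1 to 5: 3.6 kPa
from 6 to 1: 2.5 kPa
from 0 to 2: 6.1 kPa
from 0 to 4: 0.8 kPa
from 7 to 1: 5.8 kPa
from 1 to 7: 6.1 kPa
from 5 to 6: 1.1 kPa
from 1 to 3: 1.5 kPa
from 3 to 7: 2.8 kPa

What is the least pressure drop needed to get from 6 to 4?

12.4 kPa

Settle nodes by increasing distance from 6:
6: 0
1: 2.5  (via 6)
3: 3.1  (via 6)
7: 5.9  (via 3)
5: 6.1  (via 1)
0: 11.6  (via 1)
4: 12.4  (via 0)
Shortest route: 6–1–0–4 = 12.4 kPa.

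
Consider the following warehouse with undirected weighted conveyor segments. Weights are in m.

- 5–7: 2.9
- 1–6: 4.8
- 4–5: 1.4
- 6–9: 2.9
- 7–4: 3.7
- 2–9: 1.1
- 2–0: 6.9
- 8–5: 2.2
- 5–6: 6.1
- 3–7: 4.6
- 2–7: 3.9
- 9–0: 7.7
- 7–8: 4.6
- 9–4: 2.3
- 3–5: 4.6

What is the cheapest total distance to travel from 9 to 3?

Shortest distances from 9:
9: 0
2: 1.1  (via 9)
4: 2.3  (via 9)
6: 2.9  (via 9)
5: 3.7  (via 4)
7: 5  (via 2)
8: 5.9  (via 5)
0: 7.7  (via 9)
1: 7.7  (via 6)
3: 8.3  (via 5)
Shortest route: 9 → 4 → 5 → 3 = 8.3 m.

8.3 m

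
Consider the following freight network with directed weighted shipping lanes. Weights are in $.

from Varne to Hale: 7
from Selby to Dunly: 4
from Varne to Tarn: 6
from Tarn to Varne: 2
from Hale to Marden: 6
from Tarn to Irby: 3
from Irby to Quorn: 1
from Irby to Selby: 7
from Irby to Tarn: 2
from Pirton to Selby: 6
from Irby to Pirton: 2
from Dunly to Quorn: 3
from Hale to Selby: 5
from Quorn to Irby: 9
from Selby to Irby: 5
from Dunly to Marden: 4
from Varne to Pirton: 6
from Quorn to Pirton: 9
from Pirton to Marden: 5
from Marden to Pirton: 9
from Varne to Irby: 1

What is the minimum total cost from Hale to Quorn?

Enumerating some paths:
Hale - Selby - Dunly - Quorn: 5+4+3 = 12
Hale - Selby - Irby - Quorn: 5+5+1 = 11
The minimum is $11 via Hale - Selby - Irby - Quorn.

$11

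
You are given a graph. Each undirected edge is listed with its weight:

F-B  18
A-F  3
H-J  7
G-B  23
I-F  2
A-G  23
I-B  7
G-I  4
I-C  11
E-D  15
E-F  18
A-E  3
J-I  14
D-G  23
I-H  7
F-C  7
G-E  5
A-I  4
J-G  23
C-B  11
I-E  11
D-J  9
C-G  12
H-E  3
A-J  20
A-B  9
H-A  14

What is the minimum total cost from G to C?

Settle nodes by increasing distance from G:
G: 0
I: 4  (via G)
E: 5  (via G)
F: 6  (via I)
A: 8  (via I)
H: 8  (via E)
B: 11  (via I)
C: 12  (via G)
Shortest route: G–C = 12.

12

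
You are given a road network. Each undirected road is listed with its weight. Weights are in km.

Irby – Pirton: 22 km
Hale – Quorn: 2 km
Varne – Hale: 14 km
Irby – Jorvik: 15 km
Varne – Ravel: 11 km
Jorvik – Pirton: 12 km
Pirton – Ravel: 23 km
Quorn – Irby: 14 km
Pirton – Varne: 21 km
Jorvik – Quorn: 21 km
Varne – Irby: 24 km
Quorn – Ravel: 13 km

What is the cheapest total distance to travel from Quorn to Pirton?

Running Dijkstra from Quorn:
Quorn: 0
Hale: 2  (via Quorn)
Ravel: 13  (via Quorn)
Irby: 14  (via Quorn)
Varne: 16  (via Hale)
Jorvik: 21  (via Quorn)
Pirton: 33  (via Jorvik)
Shortest route: Quorn–Jorvik–Pirton = 33 km.

33 km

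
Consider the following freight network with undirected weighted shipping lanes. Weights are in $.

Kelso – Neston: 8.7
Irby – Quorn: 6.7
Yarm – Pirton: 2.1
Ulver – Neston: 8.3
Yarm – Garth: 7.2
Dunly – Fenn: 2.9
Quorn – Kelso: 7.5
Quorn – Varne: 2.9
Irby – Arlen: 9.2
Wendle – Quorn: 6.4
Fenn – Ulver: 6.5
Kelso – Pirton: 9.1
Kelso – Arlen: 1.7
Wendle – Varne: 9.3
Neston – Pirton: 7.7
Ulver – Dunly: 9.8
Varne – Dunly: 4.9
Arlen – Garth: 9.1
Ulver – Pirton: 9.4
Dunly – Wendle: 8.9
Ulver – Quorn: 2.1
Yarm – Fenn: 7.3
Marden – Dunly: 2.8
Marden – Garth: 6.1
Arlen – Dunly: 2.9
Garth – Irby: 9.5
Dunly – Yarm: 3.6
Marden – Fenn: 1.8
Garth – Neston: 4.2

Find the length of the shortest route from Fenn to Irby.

Running Dijkstra from Fenn:
Fenn: 0
Marden: 1.8  (via Fenn)
Dunly: 2.9  (via Fenn)
Arlen: 5.8  (via Dunly)
Ulver: 6.5  (via Fenn)
Yarm: 6.5  (via Dunly)
Kelso: 7.5  (via Arlen)
Varne: 7.8  (via Dunly)
Garth: 7.9  (via Marden)
Quorn: 8.6  (via Ulver)
Pirton: 8.6  (via Yarm)
Wendle: 11.8  (via Dunly)
Neston: 12.1  (via Garth)
Irby: 15  (via Arlen)
Shortest route: Fenn → Dunly → Arlen → Irby = $15.

$15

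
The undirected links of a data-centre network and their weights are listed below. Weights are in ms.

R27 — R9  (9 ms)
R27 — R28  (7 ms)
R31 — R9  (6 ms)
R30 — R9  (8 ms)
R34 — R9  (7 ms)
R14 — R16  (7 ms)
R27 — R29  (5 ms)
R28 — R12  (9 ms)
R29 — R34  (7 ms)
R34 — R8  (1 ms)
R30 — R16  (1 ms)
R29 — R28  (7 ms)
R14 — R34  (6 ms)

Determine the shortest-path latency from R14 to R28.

20 ms

Shortest distances from R14:
R14: 0
R34: 6  (via R14)
R16: 7  (via R14)
R8: 7  (via R34)
R30: 8  (via R16)
R9: 13  (via R34)
R29: 13  (via R34)
R27: 18  (via R29)
R31: 19  (via R9)
R28: 20  (via R29)
Shortest route: R14–R34–R29–R28 = 20 ms.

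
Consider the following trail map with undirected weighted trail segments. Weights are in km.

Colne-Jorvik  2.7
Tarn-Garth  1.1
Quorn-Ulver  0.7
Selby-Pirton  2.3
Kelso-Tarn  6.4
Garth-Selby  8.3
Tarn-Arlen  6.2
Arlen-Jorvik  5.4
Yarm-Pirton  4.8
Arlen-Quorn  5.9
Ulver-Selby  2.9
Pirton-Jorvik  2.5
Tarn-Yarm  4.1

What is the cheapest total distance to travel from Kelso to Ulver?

18.7 km

Candidate routes:
Kelso → Tarn → Arlen → Quorn → Ulver: 6.4+6.2+5.9+0.7 = 19.2
Kelso → Tarn → Garth → Selby → Ulver: 6.4+1.1+8.3+2.9 = 18.7
Cheapest is Kelso → Tarn → Garth → Selby → Ulver at 18.7 km.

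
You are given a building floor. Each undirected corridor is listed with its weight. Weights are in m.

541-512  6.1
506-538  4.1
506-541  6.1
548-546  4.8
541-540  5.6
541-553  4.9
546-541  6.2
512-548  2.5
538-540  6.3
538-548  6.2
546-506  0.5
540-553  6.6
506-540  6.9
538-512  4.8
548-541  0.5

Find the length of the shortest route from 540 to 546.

7.4 m

Enumerating some paths:
540–506–546: 6.9+0.5 = 7.4
540–541–548–546: 5.6+0.5+4.8 = 10.9
540–538–506–546: 6.3+4.1+0.5 = 10.9
Cheapest is 540–506–546 at 7.4 m.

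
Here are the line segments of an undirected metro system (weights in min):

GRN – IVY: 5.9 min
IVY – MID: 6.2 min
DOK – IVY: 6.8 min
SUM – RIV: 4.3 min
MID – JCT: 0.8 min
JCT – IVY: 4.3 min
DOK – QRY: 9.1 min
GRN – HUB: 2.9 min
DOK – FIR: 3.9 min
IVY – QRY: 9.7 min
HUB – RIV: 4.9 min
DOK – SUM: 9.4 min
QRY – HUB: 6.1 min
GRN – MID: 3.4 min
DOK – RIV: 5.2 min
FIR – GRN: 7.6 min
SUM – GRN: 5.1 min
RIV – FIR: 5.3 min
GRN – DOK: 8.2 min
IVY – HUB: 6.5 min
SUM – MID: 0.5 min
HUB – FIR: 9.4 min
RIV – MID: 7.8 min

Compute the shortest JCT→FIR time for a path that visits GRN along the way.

11.8 min

Shortest JCT→GRN: JCT–MID–GRN = 4.2
Best GRN to FIR: GRN–FIR costing 7.6
Total via GRN: 4.2 + 7.6 = 11.8 min.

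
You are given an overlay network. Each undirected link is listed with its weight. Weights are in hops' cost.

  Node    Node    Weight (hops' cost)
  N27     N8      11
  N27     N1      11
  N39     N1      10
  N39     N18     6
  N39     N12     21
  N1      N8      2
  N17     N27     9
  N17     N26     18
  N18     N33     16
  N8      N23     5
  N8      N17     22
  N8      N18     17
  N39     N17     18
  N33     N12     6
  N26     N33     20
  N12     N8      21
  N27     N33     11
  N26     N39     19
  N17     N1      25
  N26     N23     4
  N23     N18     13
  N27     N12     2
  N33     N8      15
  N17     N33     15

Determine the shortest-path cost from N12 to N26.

22 hops' cost

Shortest distances from N12:
N12: 0
N27: 2  (via N12)
N33: 6  (via N12)
N17: 11  (via N27)
N8: 13  (via N27)
N1: 13  (via N27)
N23: 18  (via N8)
N39: 21  (via N12)
N26: 22  (via N23)
Shortest route: N12–N27–N8–N23–N26 = 22 hops' cost.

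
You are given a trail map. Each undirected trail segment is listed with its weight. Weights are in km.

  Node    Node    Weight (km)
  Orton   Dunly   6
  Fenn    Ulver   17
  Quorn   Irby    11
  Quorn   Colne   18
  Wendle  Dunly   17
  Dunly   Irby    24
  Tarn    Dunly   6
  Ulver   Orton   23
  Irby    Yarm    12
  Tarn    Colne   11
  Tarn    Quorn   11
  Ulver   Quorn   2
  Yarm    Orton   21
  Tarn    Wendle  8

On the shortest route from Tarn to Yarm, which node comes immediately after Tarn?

Enumerating some paths:
Tarn–Quorn–Irby–Yarm: 11+11+12 = 34
Tarn–Dunly–Orton–Yarm: 6+6+21 = 33
Cheapest is Tarn–Dunly–Orton–Yarm at 33 km.
So from Tarn the first move is to Dunly.

Dunly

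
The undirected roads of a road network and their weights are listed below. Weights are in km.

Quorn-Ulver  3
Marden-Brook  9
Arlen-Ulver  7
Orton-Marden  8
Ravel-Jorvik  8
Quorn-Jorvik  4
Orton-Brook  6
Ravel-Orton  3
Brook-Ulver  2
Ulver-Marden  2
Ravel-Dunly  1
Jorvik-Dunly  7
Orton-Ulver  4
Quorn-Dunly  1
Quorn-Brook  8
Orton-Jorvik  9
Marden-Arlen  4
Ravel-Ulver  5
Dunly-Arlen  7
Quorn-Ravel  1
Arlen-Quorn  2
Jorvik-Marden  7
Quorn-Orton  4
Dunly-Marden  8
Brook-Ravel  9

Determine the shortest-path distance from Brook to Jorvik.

9 km

Compare a few routes:
Brook - Ulver - Quorn - Jorvik: 2+3+4 = 9
Brook - Ulver - Marden - Jorvik: 2+2+7 = 11
Brook - Ulver - Ravel - Quorn - Jorvik: 2+5+1+4 = 12
Brook - Quorn - Jorvik: 8+4 = 12
Cheapest is Brook - Ulver - Quorn - Jorvik at 9 km.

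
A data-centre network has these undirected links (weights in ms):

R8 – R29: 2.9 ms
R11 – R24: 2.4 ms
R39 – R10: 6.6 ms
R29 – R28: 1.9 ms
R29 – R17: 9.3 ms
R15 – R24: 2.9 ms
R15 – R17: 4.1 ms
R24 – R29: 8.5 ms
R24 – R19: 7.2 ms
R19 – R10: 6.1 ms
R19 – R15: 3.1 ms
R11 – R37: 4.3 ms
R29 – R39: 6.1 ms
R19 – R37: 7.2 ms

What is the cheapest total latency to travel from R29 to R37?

15.2 ms

Candidate routes:
R29 - R17 - R15 - R24 - R11 - R37: 9.3+4.1+2.9+2.4+4.3 = 23
R29 - R24 - R11 - R37: 8.5+2.4+4.3 = 15.2
R29 - R24 - R15 - R19 - R37: 8.5+2.9+3.1+7.2 = 21.7
R29 - R24 - R19 - R37: 8.5+7.2+7.2 = 22.9
Cheapest is R29 - R24 - R11 - R37 at 15.2 ms.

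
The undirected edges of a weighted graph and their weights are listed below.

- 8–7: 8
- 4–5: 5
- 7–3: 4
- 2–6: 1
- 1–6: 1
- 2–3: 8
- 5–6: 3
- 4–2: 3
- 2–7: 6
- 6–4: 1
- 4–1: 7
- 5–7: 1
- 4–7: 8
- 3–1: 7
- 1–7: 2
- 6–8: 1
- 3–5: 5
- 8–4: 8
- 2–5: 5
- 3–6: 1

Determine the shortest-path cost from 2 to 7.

Shortest distances from 2:
2: 0
6: 1  (via 2)
1: 2  (via 6)
3: 2  (via 6)
4: 2  (via 6)
8: 2  (via 6)
5: 4  (via 6)
7: 4  (via 1)
Shortest route: 2–6–1–7 = 4.

4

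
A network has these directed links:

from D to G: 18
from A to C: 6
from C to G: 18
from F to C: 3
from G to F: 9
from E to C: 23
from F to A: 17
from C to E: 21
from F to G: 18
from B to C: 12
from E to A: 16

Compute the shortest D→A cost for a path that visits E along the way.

Shortest D→E: D–G–F–C–E = 51
Best E to A: E–A costing 16
Total via E: 51 + 16 = 67.

67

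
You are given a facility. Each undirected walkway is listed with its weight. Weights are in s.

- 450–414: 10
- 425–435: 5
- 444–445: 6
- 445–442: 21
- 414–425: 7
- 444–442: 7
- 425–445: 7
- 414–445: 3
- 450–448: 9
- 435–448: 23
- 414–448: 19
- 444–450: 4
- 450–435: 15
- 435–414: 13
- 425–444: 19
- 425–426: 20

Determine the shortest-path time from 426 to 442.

Enumerating some paths:
426–425–445–444–442: 20+7+6+7 = 40
426–425–414–445–444–442: 20+7+3+6+7 = 43
The minimum is 40 s via 426–425–445–444–442.

40 s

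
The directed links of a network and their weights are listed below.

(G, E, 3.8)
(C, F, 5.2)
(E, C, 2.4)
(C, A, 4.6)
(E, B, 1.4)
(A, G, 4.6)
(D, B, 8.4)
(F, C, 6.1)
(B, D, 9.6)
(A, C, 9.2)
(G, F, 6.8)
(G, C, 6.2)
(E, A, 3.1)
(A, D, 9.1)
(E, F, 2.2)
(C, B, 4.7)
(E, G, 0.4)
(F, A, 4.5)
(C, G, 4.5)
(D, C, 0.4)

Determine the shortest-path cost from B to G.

Settle nodes by increasing distance from B:
B: 0
D: 9.6  (via B)
C: 10  (via D)
G: 14.5  (via C)
Shortest route: B → D → C → G = 14.5.

14.5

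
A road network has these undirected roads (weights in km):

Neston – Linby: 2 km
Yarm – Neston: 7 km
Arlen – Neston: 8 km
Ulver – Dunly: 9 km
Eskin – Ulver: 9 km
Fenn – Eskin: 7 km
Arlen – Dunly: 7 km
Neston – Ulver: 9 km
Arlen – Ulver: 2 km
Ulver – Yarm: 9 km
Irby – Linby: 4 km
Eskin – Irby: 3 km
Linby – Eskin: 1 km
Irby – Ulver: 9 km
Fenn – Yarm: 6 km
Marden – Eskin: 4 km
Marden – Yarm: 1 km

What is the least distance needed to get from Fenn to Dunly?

24 km

Compare a few routes:
Fenn → Eskin → Ulver → Dunly: 7+9+9 = 25
Fenn → Eskin → Linby → Neston → Arlen → Dunly: 7+1+2+8+7 = 25
Fenn → Yarm → Ulver → Dunly: 6+9+9 = 24
Cheapest is Fenn → Yarm → Ulver → Dunly at 24 km.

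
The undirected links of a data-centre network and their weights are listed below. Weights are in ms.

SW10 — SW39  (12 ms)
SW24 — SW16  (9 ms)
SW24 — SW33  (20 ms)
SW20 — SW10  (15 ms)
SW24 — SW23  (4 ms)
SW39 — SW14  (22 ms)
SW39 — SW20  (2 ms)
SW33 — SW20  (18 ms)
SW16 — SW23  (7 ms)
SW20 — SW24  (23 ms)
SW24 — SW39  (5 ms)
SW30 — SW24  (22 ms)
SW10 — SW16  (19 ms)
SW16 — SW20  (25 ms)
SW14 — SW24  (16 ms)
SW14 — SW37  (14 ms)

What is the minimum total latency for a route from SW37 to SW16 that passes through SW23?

41 ms

Shortest SW37→SW23: SW37 → SW14 → SW24 → SW23 = 34
Shortest SW23→SW16: SW23 → SW16 = 7
Total via SW23: 34 + 7 = 41 ms.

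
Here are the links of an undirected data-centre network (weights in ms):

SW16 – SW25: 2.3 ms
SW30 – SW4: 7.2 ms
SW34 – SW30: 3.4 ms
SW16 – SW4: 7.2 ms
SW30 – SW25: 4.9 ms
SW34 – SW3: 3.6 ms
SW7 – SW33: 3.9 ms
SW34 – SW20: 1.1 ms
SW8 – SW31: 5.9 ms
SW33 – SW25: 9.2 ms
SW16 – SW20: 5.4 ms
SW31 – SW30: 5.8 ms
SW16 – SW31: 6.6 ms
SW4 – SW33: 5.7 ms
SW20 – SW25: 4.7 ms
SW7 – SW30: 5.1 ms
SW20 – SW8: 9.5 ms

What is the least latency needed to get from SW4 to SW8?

Running Dijkstra from SW4:
SW4: 0
SW33: 5.7  (via SW4)
SW30: 7.2  (via SW4)
SW16: 7.2  (via SW4)
SW25: 9.5  (via SW16)
SW7: 9.6  (via SW33)
SW34: 10.6  (via SW30)
SW20: 11.7  (via SW34)
SW31: 13  (via SW30)
SW3: 14.2  (via SW34)
SW8: 18.9  (via SW31)
Shortest route: SW4–SW30–SW31–SW8 = 18.9 ms.

18.9 ms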